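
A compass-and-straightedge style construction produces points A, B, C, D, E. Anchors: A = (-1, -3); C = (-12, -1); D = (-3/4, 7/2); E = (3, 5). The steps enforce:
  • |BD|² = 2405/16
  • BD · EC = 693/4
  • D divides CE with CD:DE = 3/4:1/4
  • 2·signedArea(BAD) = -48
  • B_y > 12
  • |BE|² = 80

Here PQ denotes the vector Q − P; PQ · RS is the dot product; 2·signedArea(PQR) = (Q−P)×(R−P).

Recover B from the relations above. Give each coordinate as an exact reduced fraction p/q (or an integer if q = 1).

B = (7, 13)

1. B_x = 7  [2·signedArea(BAD) = -48 ∩ BD · EC = 693/4]
2. B_y = 13  [2·signedArea(BAD) = -48 ∩ BD · EC = 693/4]
   → B = (7, 13)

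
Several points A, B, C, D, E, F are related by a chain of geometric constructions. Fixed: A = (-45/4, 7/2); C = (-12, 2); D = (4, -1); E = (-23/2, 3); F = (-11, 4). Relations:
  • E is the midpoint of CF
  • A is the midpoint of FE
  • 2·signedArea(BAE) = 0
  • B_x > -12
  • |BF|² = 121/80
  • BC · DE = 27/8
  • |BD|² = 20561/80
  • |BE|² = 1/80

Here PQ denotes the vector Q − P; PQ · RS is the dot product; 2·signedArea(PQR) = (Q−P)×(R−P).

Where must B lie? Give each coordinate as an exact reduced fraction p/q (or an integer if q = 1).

B = (-231/20, 29/10)

1. B_x = -231/20  [2·signedArea(BAE) = 0 ∩ BC · DE = 27/8]
2. B_y = 29/10  [2·signedArea(BAE) = 0 ∩ BC · DE = 27/8]
   → B = (-231/20, 29/10)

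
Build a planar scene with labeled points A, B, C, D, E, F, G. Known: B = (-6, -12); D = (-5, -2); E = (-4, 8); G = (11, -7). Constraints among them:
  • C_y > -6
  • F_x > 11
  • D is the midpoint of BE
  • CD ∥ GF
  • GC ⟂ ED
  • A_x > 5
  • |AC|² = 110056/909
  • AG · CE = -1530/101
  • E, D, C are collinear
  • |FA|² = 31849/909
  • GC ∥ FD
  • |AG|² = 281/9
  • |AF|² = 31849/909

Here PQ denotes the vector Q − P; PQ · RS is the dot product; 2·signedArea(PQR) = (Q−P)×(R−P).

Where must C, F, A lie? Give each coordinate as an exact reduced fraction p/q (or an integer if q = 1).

1. C_x = -539/101  [E, D, C are collinear ∩ GC ⟂ ED]
2. C_y = -542/101  [E, D, C are collinear ∩ GC ⟂ ED]
   → C = (-539/101, -542/101)
3. F_x = 1145/101  [GC ∥ FD ∩ CD ∥ GF]
4. F_y = -367/101  [GC ∥ FD ∩ CD ∥ GF]
   → F = (1145/101, -367/101)
5. A_x = 17/3  [line -135/101·x + -1350/101·y + -6435/101 = 0 ∩ |AC|² = 110056/909]
6. A_y = -16/3  [line -135/101·x + -1350/101·y + -6435/101 = 0 ∩ |AC|² = 110056/909]
   → A = (17/3, -16/3)

A = (17/3, -16/3)
C = (-539/101, -542/101)
F = (1145/101, -367/101)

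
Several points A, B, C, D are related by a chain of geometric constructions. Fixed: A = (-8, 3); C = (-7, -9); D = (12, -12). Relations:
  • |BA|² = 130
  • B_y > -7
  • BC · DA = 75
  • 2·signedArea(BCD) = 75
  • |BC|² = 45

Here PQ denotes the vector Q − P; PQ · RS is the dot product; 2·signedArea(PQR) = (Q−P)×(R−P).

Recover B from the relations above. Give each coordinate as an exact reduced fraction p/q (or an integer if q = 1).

1. B_x = -1  [2·signedArea(BCD) = 75 ∩ BC · DA = 75]
2. B_y = -6  [2·signedArea(BCD) = 75 ∩ BC · DA = 75]
   → B = (-1, -6)

B = (-1, -6)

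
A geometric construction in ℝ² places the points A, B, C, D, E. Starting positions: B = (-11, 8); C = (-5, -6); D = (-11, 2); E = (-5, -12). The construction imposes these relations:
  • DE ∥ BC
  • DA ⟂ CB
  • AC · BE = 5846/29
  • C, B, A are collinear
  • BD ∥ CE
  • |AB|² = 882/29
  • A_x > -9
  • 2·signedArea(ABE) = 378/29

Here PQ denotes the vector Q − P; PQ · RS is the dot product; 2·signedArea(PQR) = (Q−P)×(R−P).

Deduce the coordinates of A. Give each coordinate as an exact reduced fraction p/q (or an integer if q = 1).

1. A_x = -256/29  [C, B, A are collinear ∩ DA ⟂ CB]
2. A_y = 85/29  [C, B, A are collinear ∩ DA ⟂ CB]
   → A = (-256/29, 85/29)

A = (-256/29, 85/29)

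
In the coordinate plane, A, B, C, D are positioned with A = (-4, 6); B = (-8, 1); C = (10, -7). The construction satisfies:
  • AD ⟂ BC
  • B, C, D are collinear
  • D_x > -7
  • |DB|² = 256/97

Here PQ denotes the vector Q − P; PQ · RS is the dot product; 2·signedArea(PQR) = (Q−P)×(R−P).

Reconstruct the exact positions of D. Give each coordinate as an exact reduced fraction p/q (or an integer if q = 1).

D = (-632/97, 33/97)

1. D_x = -632/97  [B, C, D are collinear ∩ AD ⟂ BC]
2. D_y = 33/97  [B, C, D are collinear ∩ AD ⟂ BC]
   → D = (-632/97, 33/97)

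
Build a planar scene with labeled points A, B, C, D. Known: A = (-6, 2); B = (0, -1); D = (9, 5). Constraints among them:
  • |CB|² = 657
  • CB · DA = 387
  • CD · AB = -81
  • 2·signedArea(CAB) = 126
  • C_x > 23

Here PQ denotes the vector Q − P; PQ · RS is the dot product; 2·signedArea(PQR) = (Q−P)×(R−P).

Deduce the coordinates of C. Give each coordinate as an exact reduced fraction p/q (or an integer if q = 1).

1. C_x = 24  [CD · AB = -81 ∩ 2·signedArea(CAB) = 126]
2. C_y = 8  [CD · AB = -81 ∩ 2·signedArea(CAB) = 126]
   → C = (24, 8)

C = (24, 8)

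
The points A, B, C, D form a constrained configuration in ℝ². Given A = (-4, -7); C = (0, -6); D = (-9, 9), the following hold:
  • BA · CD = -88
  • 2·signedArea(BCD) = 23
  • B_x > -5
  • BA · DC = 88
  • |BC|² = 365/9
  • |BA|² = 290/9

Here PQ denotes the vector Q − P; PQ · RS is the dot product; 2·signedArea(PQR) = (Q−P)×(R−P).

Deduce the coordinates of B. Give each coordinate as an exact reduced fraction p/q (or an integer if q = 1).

B = (-13/3, -4/3)

1. B_x = -13/3  [2·signedArea(BCD) = 23 ∩ BA · DC = 88]
2. B_y = -4/3  [2·signedArea(BCD) = 23 ∩ BA · DC = 88]
   → B = (-13/3, -4/3)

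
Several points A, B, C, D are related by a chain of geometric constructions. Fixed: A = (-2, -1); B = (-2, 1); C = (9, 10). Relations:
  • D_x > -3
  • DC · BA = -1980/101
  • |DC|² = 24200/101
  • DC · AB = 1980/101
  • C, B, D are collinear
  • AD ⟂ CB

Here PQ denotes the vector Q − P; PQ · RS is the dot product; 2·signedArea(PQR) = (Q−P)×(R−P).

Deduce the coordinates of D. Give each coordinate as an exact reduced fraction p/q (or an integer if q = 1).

1. D_x = -301/101  [C, B, D are collinear ∩ AD ⟂ CB]
2. D_y = 20/101  [C, B, D are collinear ∩ AD ⟂ CB]
   → D = (-301/101, 20/101)

D = (-301/101, 20/101)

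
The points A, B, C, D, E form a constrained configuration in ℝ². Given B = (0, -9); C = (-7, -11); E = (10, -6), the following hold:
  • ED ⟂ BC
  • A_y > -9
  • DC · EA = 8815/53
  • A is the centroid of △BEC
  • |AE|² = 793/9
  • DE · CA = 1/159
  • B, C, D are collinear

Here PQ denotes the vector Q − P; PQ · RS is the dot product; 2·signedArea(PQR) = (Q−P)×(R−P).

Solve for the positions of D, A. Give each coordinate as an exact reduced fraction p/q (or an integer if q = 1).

A = (1, -26/3)
D = (532/53, -325/53)

1. D_x = 532/53  [B, C, D are collinear ∩ ED ⟂ BC]
2. D_y = -325/53  [B, C, D are collinear ∩ ED ⟂ BC]
   → D = (532/53, -325/53)
3. A_x = 1  [A is the centroid of △BEC]
4. A_y = -26/3  [A is the centroid of △BEC]
   → A = (1, -26/3)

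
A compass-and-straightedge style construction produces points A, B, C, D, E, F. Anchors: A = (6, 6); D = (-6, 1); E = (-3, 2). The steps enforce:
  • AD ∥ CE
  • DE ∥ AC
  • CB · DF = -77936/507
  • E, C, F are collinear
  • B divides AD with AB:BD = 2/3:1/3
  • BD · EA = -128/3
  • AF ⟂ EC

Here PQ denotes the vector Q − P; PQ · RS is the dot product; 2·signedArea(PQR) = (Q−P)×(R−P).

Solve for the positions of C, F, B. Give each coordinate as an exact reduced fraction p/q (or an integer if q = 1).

B = (-2, 8/3)
C = (9, 7)
F = (1029/169, 978/169)

1. C_x = 9  [AD ∥ CE ∩ DE ∥ AC]
2. C_y = 7  [AD ∥ CE ∩ DE ∥ AC]
   → C = (9, 7)
3. F_x = 1029/169  [E, C, F are collinear ∩ AF ⟂ EC]
4. F_y = 978/169  [E, C, F are collinear ∩ AF ⟂ EC]
   → F = (1029/169, 978/169)
5. B_x = -2  [B divides AD with AB:BD = 2/3:1/3]
6. B_y = 8/3  [B divides AD with AB:BD = 2/3:1/3]
   → B = (-2, 8/3)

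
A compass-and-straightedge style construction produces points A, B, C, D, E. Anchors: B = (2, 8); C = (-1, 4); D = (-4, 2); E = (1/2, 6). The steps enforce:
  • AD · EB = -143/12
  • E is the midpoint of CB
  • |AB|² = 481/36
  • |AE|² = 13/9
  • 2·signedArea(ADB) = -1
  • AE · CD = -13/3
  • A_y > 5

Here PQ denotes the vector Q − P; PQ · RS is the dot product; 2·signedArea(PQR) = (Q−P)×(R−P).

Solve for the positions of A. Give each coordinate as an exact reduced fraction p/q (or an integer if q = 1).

A = (-1/2, 16/3)

1. A_x = -1/2  [AE · CD = -13/3 ∩ AD · EB = -143/12]
2. A_y = 16/3  [AE · CD = -13/3 ∩ AD · EB = -143/12]
   → A = (-1/2, 16/3)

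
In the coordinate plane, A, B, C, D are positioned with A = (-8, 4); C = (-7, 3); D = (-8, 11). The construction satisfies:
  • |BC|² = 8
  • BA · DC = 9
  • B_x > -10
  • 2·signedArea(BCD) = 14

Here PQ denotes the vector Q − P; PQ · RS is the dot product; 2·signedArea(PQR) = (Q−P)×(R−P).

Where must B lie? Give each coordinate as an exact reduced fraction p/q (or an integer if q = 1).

B = (-9, 5)

1. B_x = -9  [2·signedArea(BCD) = 14 ∩ BA · DC = 9]
2. B_y = 5  [2·signedArea(BCD) = 14 ∩ BA · DC = 9]
   → B = (-9, 5)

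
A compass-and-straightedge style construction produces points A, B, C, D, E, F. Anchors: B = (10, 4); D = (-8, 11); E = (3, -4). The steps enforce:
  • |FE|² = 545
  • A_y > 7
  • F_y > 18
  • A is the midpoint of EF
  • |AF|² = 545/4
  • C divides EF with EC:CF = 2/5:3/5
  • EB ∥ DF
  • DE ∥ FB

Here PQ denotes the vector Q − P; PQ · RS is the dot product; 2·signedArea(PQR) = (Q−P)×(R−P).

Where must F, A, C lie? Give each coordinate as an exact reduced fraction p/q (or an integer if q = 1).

A = (1, 15/2)
C = (7/5, 26/5)
F = (-1, 19)

1. F_x = -1  [DE ∥ FB ∩ EB ∥ DF]
2. F_y = 19  [DE ∥ FB ∩ EB ∥ DF]
   → F = (-1, 19)
3. A_x = 1  [A is the midpoint of EF]
4. A_y = 15/2  [A is the midpoint of EF]
   → A = (1, 15/2)
5. C_x = 7/5  [C divides EF with EC:CF = 2/5:3/5]
6. C_y = 26/5  [C divides EF with EC:CF = 2/5:3/5]
   → C = (7/5, 26/5)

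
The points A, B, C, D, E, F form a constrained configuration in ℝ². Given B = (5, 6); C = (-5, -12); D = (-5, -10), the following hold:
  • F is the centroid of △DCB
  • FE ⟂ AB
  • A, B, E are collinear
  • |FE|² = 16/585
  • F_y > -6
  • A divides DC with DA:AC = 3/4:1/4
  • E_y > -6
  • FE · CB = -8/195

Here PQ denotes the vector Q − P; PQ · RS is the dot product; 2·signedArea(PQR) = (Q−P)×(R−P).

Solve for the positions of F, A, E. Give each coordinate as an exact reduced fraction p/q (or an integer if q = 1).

A = (-5, -23/2)
E = (-99/65, -352/65)
F = (-5/3, -16/3)

1. F_x = -5/3  [F is the centroid of △DCB]
2. F_y = -16/3  [F is the centroid of △DCB]
   → F = (-5/3, -16/3)
3. A_x = -5  [A divides DC with DA:AC = 3/4:1/4]
4. A_y = -23/2  [A divides DC with DA:AC = 3/4:1/4]
   → A = (-5, -23/2)
5. E_x = -99/65  [A, B, E are collinear ∩ FE ⟂ AB]
6. E_y = -352/65  [A, B, E are collinear ∩ FE ⟂ AB]
   → E = (-99/65, -352/65)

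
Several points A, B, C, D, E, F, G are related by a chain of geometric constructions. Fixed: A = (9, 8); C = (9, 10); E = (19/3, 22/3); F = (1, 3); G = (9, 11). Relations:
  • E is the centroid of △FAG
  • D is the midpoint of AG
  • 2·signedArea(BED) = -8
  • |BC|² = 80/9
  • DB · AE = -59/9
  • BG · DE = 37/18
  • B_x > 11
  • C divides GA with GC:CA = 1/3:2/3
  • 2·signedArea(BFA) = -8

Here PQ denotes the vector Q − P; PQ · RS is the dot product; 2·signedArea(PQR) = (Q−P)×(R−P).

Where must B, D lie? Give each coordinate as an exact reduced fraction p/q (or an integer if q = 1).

1. B_x = 35/3  [line -5·x + 8·y + -11 = 0 ∩ |BC|² = 80/9]
2. B_y = 26/3  [line -5·x + 8·y + -11 = 0 ∩ |BC|² = 80/9]
   → B = (35/3, 26/3)
3. D_x = 9  [2·signedArea(BED) = -8 ∩ D is the midpoint of AG]
4. D_y = 19/2  [2·signedArea(BED) = -8 ∩ D is the midpoint of AG]
   → D = (9, 19/2)

B = (35/3, 26/3)
D = (9, 19/2)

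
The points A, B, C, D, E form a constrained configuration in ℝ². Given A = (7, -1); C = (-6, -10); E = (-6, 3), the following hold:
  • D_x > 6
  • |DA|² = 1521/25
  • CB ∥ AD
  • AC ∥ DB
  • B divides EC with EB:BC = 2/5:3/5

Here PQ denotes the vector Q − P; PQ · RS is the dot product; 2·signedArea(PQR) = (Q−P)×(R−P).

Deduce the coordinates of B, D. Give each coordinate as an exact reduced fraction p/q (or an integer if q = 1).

B = (-6, -11/5)
D = (7, 34/5)

1. B_x = -6  [B divides EC with EB:BC = 2/5:3/5]
2. B_y = -11/5  [B divides EC with EB:BC = 2/5:3/5]
   → B = (-6, -11/5)
3. D_x = 7  [AC ∥ DB ∩ CB ∥ AD]
4. D_y = 34/5  [AC ∥ DB ∩ CB ∥ AD]
   → D = (7, 34/5)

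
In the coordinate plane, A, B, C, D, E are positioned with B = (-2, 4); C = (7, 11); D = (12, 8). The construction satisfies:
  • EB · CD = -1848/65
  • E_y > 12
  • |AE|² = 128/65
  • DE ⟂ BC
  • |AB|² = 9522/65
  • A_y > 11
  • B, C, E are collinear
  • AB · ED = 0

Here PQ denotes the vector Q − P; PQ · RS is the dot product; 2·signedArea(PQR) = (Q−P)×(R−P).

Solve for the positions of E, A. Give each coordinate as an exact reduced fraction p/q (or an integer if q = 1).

A = (491/65, 743/65)
E = (563/65, 799/65)

1. E_x = 563/65  [B, C, E are collinear ∩ DE ⟂ BC]
2. E_y = 799/65  [B, C, E are collinear ∩ DE ⟂ BC]
   → E = (563/65, 799/65)
3. A_x = 491/65  [line -217/65·x + 279/65·y + -310/13 = 0 ∩ |AB|² = 9522/65]
4. A_y = 743/65  [line -217/65·x + 279/65·y + -310/13 = 0 ∩ |AB|² = 9522/65]
   → A = (491/65, 743/65)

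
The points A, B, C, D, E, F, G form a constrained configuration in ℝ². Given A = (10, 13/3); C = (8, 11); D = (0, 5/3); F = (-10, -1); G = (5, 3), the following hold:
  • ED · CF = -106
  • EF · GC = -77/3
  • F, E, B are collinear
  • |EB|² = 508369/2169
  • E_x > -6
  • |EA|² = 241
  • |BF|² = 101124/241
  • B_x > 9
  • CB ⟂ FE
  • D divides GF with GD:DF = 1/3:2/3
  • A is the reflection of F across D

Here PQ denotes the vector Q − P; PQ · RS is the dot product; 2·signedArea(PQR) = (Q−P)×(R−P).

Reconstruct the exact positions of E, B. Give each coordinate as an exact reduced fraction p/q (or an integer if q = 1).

1. E_x = -5  [EF · GC = -77/3 ∩ ED · CF = -106]
2. E_y = 1/3  [EF · GC = -77/3 ∩ ED · CF = -106]
   → E = (-5, 1/3)
3. B_x = 2360/241  [F, E, B are collinear ∩ CB ⟂ FE]
4. B_y = 1031/241  [F, E, B are collinear ∩ CB ⟂ FE]
   → B = (2360/241, 1031/241)

B = (2360/241, 1031/241)
E = (-5, 1/3)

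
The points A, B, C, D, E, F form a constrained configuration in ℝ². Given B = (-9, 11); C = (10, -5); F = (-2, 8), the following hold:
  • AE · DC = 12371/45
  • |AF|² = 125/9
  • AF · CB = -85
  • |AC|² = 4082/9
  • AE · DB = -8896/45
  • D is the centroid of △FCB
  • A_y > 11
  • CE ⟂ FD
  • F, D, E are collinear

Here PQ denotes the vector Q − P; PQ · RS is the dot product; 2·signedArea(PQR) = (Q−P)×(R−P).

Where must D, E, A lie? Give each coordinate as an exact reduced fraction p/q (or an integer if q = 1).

A = (-11/3, 34/3)
D = (-1/3, 14/3)
E = (28/5, -36/5)

1. D_x = -1/3  [D is the centroid of △FCB]
2. D_y = 14/3  [D is the centroid of △FCB]
   → D = (-1/3, 14/3)
3. E_x = 28/5  [F, D, E are collinear ∩ CE ⟂ FD]
4. E_y = -36/5  [F, D, E are collinear ∩ CE ⟂ FD]
   → E = (28/5, -36/5)
5. A_x = -11/3  [AF · CB = -85 ∩ AE · DC = 12371/45]
6. A_y = 34/3  [AF · CB = -85 ∩ AE · DC = 12371/45]
   → A = (-11/3, 34/3)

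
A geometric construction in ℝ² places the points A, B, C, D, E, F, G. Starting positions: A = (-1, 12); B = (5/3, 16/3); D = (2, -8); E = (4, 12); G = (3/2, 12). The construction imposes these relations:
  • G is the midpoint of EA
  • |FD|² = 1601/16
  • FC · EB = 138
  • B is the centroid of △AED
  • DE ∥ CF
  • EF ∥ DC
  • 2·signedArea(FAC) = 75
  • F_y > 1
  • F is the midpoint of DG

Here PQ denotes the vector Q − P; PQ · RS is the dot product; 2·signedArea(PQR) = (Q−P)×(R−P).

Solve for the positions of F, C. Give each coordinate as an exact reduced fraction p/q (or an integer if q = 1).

C = (-1/4, -18)
F = (7/4, 2)

1. F_x = 7/4  [F is the midpoint of DG]
2. F_y = 2  [F is the midpoint of DG]
   → F = (7/4, 2)
3. C_x = -1/4  [DE ∥ CF ∩ EF ∥ DC]
4. C_y = -18  [DE ∥ CF ∩ EF ∥ DC]
   → C = (-1/4, -18)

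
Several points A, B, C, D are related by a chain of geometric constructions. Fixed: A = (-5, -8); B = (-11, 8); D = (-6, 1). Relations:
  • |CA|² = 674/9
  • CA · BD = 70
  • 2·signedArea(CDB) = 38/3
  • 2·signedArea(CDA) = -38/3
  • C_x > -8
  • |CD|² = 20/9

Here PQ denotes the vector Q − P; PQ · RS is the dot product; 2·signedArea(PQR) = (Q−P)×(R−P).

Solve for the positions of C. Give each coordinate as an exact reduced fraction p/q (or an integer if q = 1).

C = (-22/3, 1/3)

1. C_x = -22/3  [2·signedArea(CDA) = -38/3 ∩ CA · BD = 70]
2. C_y = 1/3  [2·signedArea(CDA) = -38/3 ∩ CA · BD = 70]
   → C = (-22/3, 1/3)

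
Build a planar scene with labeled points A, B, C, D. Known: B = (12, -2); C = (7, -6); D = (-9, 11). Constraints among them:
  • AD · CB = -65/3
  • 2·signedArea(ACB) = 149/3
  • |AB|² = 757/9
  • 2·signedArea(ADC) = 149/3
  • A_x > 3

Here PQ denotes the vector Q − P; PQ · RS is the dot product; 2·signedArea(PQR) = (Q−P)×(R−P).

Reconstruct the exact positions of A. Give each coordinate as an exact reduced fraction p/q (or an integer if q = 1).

A = (10/3, 1)

1. A_x = 10/3  [2·signedArea(ADC) = 149/3 ∩ 2·signedArea(ACB) = 149/3]
2. A_y = 1  [2·signedArea(ADC) = 149/3 ∩ 2·signedArea(ACB) = 149/3]
   → A = (10/3, 1)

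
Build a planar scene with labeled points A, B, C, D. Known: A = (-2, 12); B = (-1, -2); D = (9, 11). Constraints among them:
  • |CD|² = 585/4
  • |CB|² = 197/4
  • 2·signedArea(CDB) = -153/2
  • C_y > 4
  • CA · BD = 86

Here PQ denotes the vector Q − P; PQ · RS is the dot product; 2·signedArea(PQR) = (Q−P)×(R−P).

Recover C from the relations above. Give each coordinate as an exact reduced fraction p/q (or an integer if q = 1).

1. C_x = -3/2  [2·signedArea(CDB) = -153/2 ∩ CA · BD = 86]
2. C_y = 5  [2·signedArea(CDB) = -153/2 ∩ CA · BD = 86]
   → C = (-3/2, 5)

C = (-3/2, 5)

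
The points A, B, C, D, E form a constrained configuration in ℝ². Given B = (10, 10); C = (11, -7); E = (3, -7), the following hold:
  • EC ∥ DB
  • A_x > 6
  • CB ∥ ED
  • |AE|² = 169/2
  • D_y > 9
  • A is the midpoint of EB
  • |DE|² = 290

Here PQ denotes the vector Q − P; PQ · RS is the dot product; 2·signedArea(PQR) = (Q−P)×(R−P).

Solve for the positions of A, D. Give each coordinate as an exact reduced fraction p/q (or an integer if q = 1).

1. A_x = 13/2  [A is the midpoint of EB]
2. A_y = 3/2  [A is the midpoint of EB]
   → A = (13/2, 3/2)
3. D_x = 2  [EC ∥ DB ∩ CB ∥ ED]
4. D_y = 10  [EC ∥ DB ∩ CB ∥ ED]
   → D = (2, 10)

A = (13/2, 3/2)
D = (2, 10)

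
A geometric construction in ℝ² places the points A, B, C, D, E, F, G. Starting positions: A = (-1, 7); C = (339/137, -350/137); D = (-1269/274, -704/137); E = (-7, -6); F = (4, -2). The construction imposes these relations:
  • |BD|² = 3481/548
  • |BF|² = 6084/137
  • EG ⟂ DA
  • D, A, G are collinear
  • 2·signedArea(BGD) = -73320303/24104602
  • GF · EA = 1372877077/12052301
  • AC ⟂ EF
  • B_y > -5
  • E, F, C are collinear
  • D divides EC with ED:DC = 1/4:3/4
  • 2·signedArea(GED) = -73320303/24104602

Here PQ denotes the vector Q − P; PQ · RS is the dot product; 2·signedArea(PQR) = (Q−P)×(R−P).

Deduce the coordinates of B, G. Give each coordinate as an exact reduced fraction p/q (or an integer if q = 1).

1. G_x = -61014261/12052301  [D, A, G are collinear ∩ EG ⟂ DA]
2. G_y = -79299701/12052301  [D, A, G are collinear ∩ EG ⟂ DA]
   → G = (-61014261/12052301, -79299701/12052301)
3. B_x = -310/137  [line -17366709/12052301·x + 10390785/24104602·y + -17074305/12052301 = 0 ∩ |BD|² = 3481/548]
4. B_y = -586/137  [line -17366709/12052301·x + 10390785/24104602·y + -17074305/12052301 = 0 ∩ |BD|² = 3481/548]
   → B = (-310/137, -586/137)

B = (-310/137, -586/137)
G = (-61014261/12052301, -79299701/12052301)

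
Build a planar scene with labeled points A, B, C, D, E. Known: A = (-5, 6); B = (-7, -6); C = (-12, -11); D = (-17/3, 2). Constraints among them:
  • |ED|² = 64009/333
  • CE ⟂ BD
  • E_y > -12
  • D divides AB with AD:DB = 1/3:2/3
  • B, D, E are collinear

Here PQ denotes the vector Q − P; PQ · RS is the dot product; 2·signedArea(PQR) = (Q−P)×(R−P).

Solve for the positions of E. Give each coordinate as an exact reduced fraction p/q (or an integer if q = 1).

E = (-294/37, -432/37)

1. E_x = -294/37  [B, D, E are collinear ∩ CE ⟂ BD]
2. E_y = -432/37  [B, D, E are collinear ∩ CE ⟂ BD]
   → E = (-294/37, -432/37)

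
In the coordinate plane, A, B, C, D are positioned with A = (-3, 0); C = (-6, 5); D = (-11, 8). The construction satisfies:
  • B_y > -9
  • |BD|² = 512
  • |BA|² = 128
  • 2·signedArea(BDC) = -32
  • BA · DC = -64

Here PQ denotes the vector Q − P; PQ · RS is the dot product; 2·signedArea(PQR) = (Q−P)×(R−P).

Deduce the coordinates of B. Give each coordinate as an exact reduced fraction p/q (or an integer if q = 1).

1. B_x = 5  [BA · DC = -64 ∩ 2·signedArea(BDC) = -32]
2. B_y = -8  [BA · DC = -64 ∩ 2·signedArea(BDC) = -32]
   → B = (5, -8)

B = (5, -8)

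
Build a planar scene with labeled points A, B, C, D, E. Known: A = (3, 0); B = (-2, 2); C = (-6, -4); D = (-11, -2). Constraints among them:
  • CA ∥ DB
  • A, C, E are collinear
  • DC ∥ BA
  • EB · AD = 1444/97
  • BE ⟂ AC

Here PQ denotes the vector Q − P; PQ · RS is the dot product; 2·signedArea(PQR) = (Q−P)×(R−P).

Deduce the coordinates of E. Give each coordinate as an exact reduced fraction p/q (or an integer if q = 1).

1. E_x = -42/97  [A, C, E are collinear ∩ BE ⟂ AC]
2. E_y = -148/97  [A, C, E are collinear ∩ BE ⟂ AC]
   → E = (-42/97, -148/97)

E = (-42/97, -148/97)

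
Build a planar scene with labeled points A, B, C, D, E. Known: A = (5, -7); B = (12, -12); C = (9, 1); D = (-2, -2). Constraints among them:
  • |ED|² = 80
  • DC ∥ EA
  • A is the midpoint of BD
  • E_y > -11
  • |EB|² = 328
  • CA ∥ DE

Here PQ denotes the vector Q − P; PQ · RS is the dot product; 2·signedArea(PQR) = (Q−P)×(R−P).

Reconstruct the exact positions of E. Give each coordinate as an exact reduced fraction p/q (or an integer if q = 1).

E = (-6, -10)

1. E_x = -6  [DC ∥ EA ∩ CA ∥ DE]
2. E_y = -10  [DC ∥ EA ∩ CA ∥ DE]
   → E = (-6, -10)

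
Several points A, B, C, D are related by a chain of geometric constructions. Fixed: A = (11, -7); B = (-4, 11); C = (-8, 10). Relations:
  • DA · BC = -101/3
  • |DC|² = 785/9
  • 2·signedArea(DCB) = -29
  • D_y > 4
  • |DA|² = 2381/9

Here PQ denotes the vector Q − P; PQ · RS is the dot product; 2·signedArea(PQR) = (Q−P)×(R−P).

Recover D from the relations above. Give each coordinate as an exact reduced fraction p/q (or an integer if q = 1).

D = (-1/3, 14/3)

1. D_x = -1/3  [2·signedArea(DCB) = -29 ∩ DA · BC = -101/3]
2. D_y = 14/3  [2·signedArea(DCB) = -29 ∩ DA · BC = -101/3]
   → D = (-1/3, 14/3)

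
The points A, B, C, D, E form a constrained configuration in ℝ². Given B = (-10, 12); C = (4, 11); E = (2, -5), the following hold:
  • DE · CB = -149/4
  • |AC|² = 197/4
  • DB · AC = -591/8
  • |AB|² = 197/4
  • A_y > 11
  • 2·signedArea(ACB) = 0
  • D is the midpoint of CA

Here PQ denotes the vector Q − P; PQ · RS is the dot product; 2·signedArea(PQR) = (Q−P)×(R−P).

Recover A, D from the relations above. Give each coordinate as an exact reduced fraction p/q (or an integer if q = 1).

1. A_x = -3  [line -1·x + -14·y + 158 = 0 ∩ |AC|² = 197/4]
2. A_y = 23/2  [line -1·x + -14·y + 158 = 0 ∩ |AC|² = 197/4]
   → A = (-3, 23/2)
3. D_x = 1/2  [D is the midpoint of CA]
4. D_y = 45/4  [D is the midpoint of CA]
   → D = (1/2, 45/4)

A = (-3, 23/2)
D = (1/2, 45/4)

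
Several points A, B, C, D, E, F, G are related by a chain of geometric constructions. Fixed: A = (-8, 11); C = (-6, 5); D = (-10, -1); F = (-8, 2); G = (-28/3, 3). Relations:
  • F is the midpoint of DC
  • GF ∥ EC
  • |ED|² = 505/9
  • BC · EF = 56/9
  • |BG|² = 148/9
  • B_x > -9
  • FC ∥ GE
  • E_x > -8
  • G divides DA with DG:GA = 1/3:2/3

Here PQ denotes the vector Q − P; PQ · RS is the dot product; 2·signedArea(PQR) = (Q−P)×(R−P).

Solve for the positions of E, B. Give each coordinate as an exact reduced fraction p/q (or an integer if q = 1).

1. E_x = -22/3  [GF ∥ EC ∩ FC ∥ GE]
2. E_y = 6  [GF ∥ EC ∩ FC ∥ GE]
   → E = (-22/3, 6)
3. B_x = -26/3  [line 2/3·x + 4·y + -200/9 = 0 ∩ |BG|² = 148/9]
4. B_y = 7  [line 2/3·x + 4·y + -200/9 = 0 ∩ |BG|² = 148/9]
   → B = (-26/3, 7)

B = (-26/3, 7)
E = (-22/3, 6)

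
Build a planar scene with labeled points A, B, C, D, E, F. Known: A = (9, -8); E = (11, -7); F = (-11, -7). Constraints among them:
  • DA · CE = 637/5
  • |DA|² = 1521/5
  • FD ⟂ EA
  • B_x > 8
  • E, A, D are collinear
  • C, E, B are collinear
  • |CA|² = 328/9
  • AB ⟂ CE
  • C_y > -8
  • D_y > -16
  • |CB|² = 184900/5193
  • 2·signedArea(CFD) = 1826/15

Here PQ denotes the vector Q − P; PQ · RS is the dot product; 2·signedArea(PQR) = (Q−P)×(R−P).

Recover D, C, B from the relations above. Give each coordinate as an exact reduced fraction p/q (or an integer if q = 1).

B = (5171/577, -4088/577)
C = (3, -22/3)
D = (-33/5, -79/5)

1. D_x = -33/5  [E, A, D are collinear ∩ FD ⟂ EA]
2. D_y = -79/5  [E, A, D are collinear ∩ FD ⟂ EA]
   → D = (-33/5, -79/5)
3. C_x = 3  [line 44/5·x + 22/5·y + 88/15 = 0 ∩ |CA|² = 328/9]
4. C_y = -22/3  [line 44/5·x + 22/5·y + 88/15 = 0 ∩ |CA|² = 328/9]
   → C = (3, -22/3)
5. B_x = 5171/577  [C, E, B are collinear ∩ AB ⟂ CE]
6. B_y = -4088/577  [C, E, B are collinear ∩ AB ⟂ CE]
   → B = (5171/577, -4088/577)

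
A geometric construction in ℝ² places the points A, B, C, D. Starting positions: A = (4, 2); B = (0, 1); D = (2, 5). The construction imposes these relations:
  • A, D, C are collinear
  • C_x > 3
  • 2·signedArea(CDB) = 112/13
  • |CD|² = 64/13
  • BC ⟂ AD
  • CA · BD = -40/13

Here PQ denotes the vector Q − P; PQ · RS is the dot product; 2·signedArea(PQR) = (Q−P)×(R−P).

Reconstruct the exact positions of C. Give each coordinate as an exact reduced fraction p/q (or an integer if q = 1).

1. C_x = 42/13  [A, D, C are collinear ∩ BC ⟂ AD]
2. C_y = 41/13  [A, D, C are collinear ∩ BC ⟂ AD]
   → C = (42/13, 41/13)

C = (42/13, 41/13)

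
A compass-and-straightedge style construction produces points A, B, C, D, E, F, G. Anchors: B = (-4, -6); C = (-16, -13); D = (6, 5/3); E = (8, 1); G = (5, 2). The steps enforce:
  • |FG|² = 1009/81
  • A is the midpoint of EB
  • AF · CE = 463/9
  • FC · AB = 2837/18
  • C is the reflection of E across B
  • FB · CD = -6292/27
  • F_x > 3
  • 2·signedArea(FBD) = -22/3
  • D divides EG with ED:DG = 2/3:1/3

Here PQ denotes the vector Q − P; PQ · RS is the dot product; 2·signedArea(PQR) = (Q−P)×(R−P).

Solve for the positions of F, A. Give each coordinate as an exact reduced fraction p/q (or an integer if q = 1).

A = (2, -5/2)
F = (10/3, -10/9)

1. F_x = 10/3  [2·signedArea(FBD) = -22/3 ∩ FB · CD = -6292/27]
2. F_y = -10/9  [2·signedArea(FBD) = -22/3 ∩ FB · CD = -6292/27]
   → F = (10/3, -10/9)
3. A_x = 2  [A is the midpoint of EB]
4. A_y = -5/2  [A is the midpoint of EB]
   → A = (2, -5/2)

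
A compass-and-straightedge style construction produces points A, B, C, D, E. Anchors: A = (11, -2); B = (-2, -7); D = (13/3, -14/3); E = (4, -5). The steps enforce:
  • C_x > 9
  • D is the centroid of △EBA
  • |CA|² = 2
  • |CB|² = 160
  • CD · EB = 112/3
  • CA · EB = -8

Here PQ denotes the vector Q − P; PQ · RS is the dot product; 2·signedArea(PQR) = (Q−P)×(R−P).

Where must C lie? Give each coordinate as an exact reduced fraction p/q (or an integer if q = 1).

1. C_x = 10  [line 6·x + 2·y + -54 = 0 ∩ |CB|² = 160]
2. C_y = -3  [line 6·x + 2·y + -54 = 0 ∩ |CB|² = 160]
   → C = (10, -3)

C = (10, -3)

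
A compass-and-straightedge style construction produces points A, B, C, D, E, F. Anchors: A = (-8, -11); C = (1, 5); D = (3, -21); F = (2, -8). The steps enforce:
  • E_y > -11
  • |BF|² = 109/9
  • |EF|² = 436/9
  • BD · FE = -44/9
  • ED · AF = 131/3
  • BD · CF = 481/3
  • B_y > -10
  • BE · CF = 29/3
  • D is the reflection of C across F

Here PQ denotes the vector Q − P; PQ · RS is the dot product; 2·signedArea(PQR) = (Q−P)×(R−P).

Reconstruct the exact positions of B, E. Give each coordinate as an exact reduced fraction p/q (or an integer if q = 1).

1. E_x = -14/3  [line -10·x + -3·y + -230/3 = 0 ∩ |EF|² = 436/9]
2. E_y = -10  [line -10·x + -3·y + -230/3 = 0 ∩ |EF|² = 436/9]
   → E = (-14/3, -10)
3. B_x = -4/3  [BE · CF = 29/3 ∩ BD · FE = -44/9]
4. B_y = -9  [BE · CF = 29/3 ∩ BD · FE = -44/9]
   → B = (-4/3, -9)

B = (-4/3, -9)
E = (-14/3, -10)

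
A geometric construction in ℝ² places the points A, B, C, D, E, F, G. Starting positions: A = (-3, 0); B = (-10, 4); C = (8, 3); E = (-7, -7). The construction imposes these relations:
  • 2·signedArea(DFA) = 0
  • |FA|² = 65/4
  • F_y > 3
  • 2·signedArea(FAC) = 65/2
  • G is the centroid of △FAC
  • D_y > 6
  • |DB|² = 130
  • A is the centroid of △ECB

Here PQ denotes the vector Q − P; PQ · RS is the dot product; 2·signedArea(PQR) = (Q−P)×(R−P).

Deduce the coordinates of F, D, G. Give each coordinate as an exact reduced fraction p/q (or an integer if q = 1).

D = (1, 7)
F = (-1, 7/2)
G = (4/3, 13/6)

1. F_x = -1  [line -3·x + 11·y + -83/2 = 0 ∩ |FA|² = 65/4]
2. F_y = 7/2  [line -3·x + 11·y + -83/2 = 0 ∩ |FA|² = 65/4]
   → F = (-1, 7/2)
3. D_x = 1  [line 7/2·x + -2·y + 21/2 = 0 ∩ |DB|² = 130]
4. D_y = 7  [line 7/2·x + -2·y + 21/2 = 0 ∩ |DB|² = 130]
   → D = (1, 7)
5. G_x = 4/3  [G is the centroid of △FAC]
6. G_y = 13/6  [G is the centroid of △FAC]
   → G = (4/3, 13/6)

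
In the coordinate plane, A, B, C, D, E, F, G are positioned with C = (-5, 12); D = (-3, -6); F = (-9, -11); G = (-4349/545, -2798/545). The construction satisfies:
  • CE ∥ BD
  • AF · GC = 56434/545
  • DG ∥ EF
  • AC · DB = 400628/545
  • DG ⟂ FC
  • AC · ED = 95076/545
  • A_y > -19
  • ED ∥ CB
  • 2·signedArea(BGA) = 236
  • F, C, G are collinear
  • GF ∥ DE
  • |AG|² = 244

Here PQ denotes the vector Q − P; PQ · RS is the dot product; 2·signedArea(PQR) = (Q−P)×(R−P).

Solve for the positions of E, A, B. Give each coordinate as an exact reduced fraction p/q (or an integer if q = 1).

1. E_x = -2191/545  [DG ∥ EF ∩ GF ∥ DE]
2. E_y = -6467/545  [DG ∥ EF ∩ GF ∥ DE]
   → E = (-2191/545, -6467/545)
3. B_x = -2169/545  [CE ∥ BD ∩ ED ∥ CB]
4. B_y = 9737/545  [CE ∥ BD ∩ ED ∥ CB]
   → B = (-2169/545, 9737/545)
5. A_x = -33/545  [AC · ED = 95076/545 ∩ 2·signedArea(BGA) = 236]
6. A_y = -10136/545  [AC · ED = 95076/545 ∩ 2·signedArea(BGA) = 236]
   → A = (-33/545, -10136/545)

A = (-33/545, -10136/545)
B = (-2169/545, 9737/545)
E = (-2191/545, -6467/545)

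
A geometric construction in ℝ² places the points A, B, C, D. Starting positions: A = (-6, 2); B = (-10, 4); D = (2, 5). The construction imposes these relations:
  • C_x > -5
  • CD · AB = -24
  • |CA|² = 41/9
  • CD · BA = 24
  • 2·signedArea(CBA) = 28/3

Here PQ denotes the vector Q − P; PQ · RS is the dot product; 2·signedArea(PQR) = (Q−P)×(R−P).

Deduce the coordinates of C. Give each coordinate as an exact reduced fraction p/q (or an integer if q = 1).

1. C_x = -14/3  [2·signedArea(CBA) = 28/3 ∩ CD · AB = -24]
2. C_y = 11/3  [2·signedArea(CBA) = 28/3 ∩ CD · AB = -24]
   → C = (-14/3, 11/3)

C = (-14/3, 11/3)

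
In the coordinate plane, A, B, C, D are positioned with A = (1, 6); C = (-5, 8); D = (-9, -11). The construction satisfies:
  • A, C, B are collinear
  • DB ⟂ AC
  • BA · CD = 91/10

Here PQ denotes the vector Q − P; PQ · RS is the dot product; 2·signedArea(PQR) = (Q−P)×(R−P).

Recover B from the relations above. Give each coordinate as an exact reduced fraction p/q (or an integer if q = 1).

1. B_x = -29/10  [A, C, B are collinear ∩ DB ⟂ AC]
2. B_y = 73/10  [A, C, B are collinear ∩ DB ⟂ AC]
   → B = (-29/10, 73/10)

B = (-29/10, 73/10)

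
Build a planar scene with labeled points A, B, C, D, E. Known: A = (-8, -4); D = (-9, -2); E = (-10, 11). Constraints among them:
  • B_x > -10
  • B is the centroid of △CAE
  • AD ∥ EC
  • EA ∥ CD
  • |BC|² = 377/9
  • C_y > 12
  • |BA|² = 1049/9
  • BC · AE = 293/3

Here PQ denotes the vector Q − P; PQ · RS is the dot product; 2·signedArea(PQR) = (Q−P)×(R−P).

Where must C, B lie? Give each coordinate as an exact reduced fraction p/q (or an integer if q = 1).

B = (-29/3, 20/3)
C = (-11, 13)

1. C_x = -11  [EA ∥ CD ∩ AD ∥ EC]
2. C_y = 13  [EA ∥ CD ∩ AD ∥ EC]
   → C = (-11, 13)
3. B_x = -29/3  [B is the centroid of △CAE]
4. B_y = 20/3  [B is the centroid of △CAE]
   → B = (-29/3, 20/3)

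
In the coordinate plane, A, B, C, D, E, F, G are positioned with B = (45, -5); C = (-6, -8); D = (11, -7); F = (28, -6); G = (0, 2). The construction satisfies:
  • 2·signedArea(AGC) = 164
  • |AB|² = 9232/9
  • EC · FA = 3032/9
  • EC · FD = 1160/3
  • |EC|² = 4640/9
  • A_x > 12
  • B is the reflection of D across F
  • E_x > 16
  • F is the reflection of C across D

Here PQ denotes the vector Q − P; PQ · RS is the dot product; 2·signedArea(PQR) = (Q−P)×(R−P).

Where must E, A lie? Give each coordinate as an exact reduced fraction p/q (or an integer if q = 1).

1. E_x = 50/3  [line 17·x + 1·y + -830/3 = 0 ∩ |EC|² = 4640/9]
2. E_y = -20/3  [line 17·x + 1·y + -830/3 = 0 ∩ |EC|² = 4640/9]
   → E = (50/3, -20/3)
3. A_x = 13  [EC · FA = 3032/9 ∩ 2·signedArea(AGC) = 164]
4. A_y = -11/3  [EC · FA = 3032/9 ∩ 2·signedArea(AGC) = 164]
   → A = (13, -11/3)

A = (13, -11/3)
E = (50/3, -20/3)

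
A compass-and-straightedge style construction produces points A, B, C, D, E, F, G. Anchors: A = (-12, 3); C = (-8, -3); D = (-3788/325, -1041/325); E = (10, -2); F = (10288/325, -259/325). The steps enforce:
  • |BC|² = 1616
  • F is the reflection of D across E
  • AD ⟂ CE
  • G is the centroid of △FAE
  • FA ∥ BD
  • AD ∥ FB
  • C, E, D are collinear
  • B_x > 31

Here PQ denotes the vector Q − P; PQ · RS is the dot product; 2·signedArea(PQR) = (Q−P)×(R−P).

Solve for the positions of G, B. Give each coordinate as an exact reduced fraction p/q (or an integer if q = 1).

B = (32, -7)
G = (9638/975, 22/325)

1. G_x = 9638/975  [G is the centroid of △FAE]
2. G_y = 22/325  [G is the centroid of △FAE]
   → G = (9638/975, 22/325)
3. B_x = 32  [FA ∥ BD ∩ AD ∥ FB]
4. B_y = -7  [FA ∥ BD ∩ AD ∥ FB]
   → B = (32, -7)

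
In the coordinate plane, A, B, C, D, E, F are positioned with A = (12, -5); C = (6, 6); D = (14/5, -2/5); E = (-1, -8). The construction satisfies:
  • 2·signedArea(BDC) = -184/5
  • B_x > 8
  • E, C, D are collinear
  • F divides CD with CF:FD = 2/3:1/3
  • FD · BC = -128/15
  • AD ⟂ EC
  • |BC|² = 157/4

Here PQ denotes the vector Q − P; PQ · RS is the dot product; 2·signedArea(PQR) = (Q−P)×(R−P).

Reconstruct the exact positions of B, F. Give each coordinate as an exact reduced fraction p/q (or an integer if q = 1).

1. F_x = 58/15  [F divides CD with CF:FD = 2/3:1/3]
2. F_y = 26/15  [F divides CD with CF:FD = 2/3:1/3]
   → F = (58/15, 26/15)
3. B_x = 9  [2·signedArea(BDC) = -184/5 ∩ FD · BC = -128/15]
4. B_y = 1/2  [2·signedArea(BDC) = -184/5 ∩ FD · BC = -128/15]
   → B = (9, 1/2)

B = (9, 1/2)
F = (58/15, 26/15)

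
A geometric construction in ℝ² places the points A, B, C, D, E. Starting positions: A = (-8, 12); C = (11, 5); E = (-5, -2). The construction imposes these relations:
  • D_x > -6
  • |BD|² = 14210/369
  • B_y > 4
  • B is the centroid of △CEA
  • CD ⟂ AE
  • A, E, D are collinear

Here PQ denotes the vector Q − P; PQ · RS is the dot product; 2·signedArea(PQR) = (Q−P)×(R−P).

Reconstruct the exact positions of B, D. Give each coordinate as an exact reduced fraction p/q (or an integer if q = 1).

1. B_x = -2/3  [B is the centroid of △CEA]
2. B_y = 5  [B is the centroid of △CEA]
   → B = (-2/3, 5)
3. D_x = -235/41  [A, E, D are collinear ∩ CD ⟂ AE]
4. D_y = 58/41  [A, E, D are collinear ∩ CD ⟂ AE]
   → D = (-235/41, 58/41)

B = (-2/3, 5)
D = (-235/41, 58/41)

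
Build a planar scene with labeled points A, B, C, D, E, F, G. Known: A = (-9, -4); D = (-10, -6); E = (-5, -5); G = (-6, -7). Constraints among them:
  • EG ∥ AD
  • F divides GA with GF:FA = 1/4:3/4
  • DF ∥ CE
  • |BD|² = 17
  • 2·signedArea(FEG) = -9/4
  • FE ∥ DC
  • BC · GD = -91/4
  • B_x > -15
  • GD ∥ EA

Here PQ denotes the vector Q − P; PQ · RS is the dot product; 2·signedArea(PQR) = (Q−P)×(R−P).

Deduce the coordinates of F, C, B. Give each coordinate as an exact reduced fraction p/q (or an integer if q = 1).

B = (-14, -5)
C = (-33/4, -19/4)
F = (-27/4, -25/4)

1. F_x = -27/4  [F divides GA with GF:FA = 1/4:3/4]
2. F_y = -25/4  [F divides GA with GF:FA = 1/4:3/4]
   → F = (-27/4, -25/4)
3. C_x = -33/4  [DF ∥ CE ∩ FE ∥ DC]
4. C_y = -19/4  [DF ∥ CE ∩ FE ∥ DC]
   → C = (-33/4, -19/4)
5. B_x = -14  [line 4·x + -1·y + 51 = 0 ∩ |BD|² = 17]
6. B_y = -5  [line 4·x + -1·y + 51 = 0 ∩ |BD|² = 17]
   → B = (-14, -5)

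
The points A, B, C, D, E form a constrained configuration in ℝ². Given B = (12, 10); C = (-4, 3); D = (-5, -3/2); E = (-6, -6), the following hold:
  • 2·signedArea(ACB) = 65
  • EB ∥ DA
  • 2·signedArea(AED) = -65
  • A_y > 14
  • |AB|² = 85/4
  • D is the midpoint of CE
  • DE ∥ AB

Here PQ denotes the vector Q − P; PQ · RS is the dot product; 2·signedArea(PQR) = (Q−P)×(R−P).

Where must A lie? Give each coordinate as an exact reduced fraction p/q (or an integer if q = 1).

A = (13, 29/2)

1. A_x = 13  [DE ∥ AB ∩ EB ∥ DA]
2. A_y = 29/2  [DE ∥ AB ∩ EB ∥ DA]
   → A = (13, 29/2)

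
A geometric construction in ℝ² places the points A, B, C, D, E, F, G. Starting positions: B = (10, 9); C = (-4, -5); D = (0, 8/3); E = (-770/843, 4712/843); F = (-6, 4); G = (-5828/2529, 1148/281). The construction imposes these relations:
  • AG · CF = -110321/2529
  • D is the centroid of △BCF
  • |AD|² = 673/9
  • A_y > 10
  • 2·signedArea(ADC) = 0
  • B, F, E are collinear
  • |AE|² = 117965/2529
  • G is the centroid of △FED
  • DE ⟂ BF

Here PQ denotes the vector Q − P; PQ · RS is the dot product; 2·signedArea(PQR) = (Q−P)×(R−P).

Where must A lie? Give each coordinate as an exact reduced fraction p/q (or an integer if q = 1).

1. A_x = 4  [2·signedArea(ADC) = 0 ∩ AG · CF = -110321/2529]
2. A_y = 31/3  [2·signedArea(ADC) = 0 ∩ AG · CF = -110321/2529]
   → A = (4, 31/3)

A = (4, 31/3)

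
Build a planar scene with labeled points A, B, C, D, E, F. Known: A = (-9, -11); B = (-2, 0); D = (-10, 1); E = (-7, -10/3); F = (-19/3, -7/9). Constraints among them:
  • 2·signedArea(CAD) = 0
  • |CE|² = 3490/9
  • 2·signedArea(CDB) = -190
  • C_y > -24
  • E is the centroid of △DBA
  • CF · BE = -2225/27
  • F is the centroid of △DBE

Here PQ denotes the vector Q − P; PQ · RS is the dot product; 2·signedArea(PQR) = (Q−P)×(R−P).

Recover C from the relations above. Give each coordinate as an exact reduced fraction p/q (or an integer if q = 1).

1. C_x = -8  [2·signedArea(CAD) = 0 ∩ 2·signedArea(CDB) = -190]
2. C_y = -23  [2·signedArea(CAD) = 0 ∩ 2·signedArea(CDB) = -190]
   → C = (-8, -23)

C = (-8, -23)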